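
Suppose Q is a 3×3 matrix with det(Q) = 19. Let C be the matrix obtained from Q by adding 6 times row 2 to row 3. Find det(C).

19

Adding a multiple of one row to another leaves the determinant unchanged.
det(C) = (1)·(19) = 19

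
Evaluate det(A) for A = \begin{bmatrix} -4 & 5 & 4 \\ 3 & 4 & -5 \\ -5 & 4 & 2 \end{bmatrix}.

Expand along column 1:
  + (-4) · |4 -5; 4 2| = (-4)·(8 − (-20)) = -112
  − 3 · |5 4; 4 2| = −3·(10 − 16) = 18
  + (-5) · |5 4; 4 -5| = (-5)·(-25 − 16) = 205
Sum: (-112) + (18) + (205) = 111

111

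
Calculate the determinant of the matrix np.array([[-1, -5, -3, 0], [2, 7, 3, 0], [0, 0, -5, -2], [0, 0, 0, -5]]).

75

The matrix is block upper-triangular with a 2×2 block and a 2×2 block on the diagonal, so its determinant equals the product of the determinants of the diagonal blocks.
det of the 2×2 block = 3
det of the 2×2 block = 25
det = (3)·(25) = 75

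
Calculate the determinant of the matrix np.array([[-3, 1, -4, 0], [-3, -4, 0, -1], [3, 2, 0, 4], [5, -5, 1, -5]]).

Expand along column 3 (it has 2 zeros):
  + (-4) · M_13   where M_13 = det([-3 -4 -1; 3 2 4; 5 -5 -5]) = -145
  − (1) · M_43   where M_43 = det([-3 1 0; -3 -4 -1; 3 2 4]) = 51
det = (+1)·(-4)·(-145) + (-1)·(1)·(51) = 529

The determinant is 529.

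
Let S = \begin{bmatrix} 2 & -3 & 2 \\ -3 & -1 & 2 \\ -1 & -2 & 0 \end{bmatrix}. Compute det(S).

|S| = 24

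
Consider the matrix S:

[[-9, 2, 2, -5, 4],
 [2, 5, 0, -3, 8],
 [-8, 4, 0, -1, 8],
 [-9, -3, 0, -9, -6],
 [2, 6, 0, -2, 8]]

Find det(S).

The determinant is 2280.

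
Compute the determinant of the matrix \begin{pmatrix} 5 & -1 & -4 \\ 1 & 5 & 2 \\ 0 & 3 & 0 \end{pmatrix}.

Expand along row 3:
  − 3 · |5 -4; 1 2| = −3·(10 − (-4)) = -42

-42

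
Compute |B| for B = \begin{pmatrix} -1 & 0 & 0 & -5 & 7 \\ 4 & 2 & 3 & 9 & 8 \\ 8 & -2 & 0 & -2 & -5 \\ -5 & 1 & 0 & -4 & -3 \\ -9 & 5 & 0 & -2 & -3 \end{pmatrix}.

4650

Expand along column 3 (it has 4 zeros):
  − (3) · M_23   where M_23 = det([-1 0 -5 7; 8 -2 -2 -5; -5 1 -4 -3; -9 5 -2 -3]) = -1550
det = (-1)·(3)·(-1550) = 4650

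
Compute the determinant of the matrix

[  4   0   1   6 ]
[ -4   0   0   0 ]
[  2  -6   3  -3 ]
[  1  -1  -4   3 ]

732

Expand along row 2 (it has 3 zeros):
  − (-4) · M_21   where M_21 = det([0 1 6; -6 3 -3; -1 -4 3]) = 183
det = (-1)·(-4)·(183) = 732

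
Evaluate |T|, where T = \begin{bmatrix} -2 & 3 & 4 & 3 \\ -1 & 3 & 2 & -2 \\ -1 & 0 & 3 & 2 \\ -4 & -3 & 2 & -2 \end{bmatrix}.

The determinant is 141.

Expand along row 3 (it has 1 zero):
  + (-1) · M_31   where M_31 = det([3 4 3; 3 2 -2; -3 2 -2]) = 84
  + (3) · M_33   where M_33 = det([-2 3 3; -1 3 -2; -4 -3 -2]) = 87
  − (2) · M_34   where M_34 = det([-2 3 4; -1 3 2; -4 -3 2]) = 18
det = (+1)·(-1)·(84) + (+1)·(3)·(87) + (-1)·(2)·(18) = 141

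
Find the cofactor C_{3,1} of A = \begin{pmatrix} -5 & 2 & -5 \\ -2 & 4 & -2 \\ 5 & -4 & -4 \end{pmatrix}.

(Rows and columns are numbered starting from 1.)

Delete row 3 and column 1; the remaining 2×2 submatrix is [2 -5; 4 -2].
Its determinant is 2·(-2) − (-5)·4 = 16.
The cofactor carries sign (−1)^(3+1) = +1, so C_{3,1} = +(16) = 16.

16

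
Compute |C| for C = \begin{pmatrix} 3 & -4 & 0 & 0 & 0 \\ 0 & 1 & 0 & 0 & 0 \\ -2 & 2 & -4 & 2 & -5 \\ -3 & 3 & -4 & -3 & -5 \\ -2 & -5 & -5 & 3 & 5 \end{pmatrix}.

675

C is block lower-triangular with a 2×2 block and a 3×3 block on the diagonal, so its determinant equals the product of the determinants of the diagonal blocks.
det of the 2×2 block = 3
det of the 3×3 block = 225
det = (3)·(225) = 675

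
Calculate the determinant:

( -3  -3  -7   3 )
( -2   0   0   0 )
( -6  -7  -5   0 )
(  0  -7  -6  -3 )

The determinant is 246.

Expand along row 2 (it has 3 zeros):
  − (-2) · M_21   where M_21 = det([-3 -7 3; -7 -5 0; -7 -6 -3]) = 123
det = (-1)·(-2)·(123) = 246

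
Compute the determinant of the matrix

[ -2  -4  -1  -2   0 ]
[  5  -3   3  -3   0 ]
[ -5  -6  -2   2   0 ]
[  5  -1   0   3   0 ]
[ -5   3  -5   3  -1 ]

-426

Expand along column 5 (it has 4 zeros):
  + (-1) · M_55   where M_55 = det([-2 -4 -1 -2; 5 -3 3 -3; -5 -6 -2 2; 5 -1 0 3]) = 426
det = (+1)·(-1)·(426) = -426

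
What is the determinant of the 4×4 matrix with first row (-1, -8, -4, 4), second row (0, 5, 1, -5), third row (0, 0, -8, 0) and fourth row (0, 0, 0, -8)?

The matrix is upper triangular, so the determinant is the product of the diagonal entries:
det = (-1) · (5) · (-8) · (-8) = -320

The determinant is -320.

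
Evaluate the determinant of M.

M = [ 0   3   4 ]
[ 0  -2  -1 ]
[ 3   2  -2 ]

|M| = 15

Expand along column 1:
  + 3 · |3 4; -2 -1| = 3·(-3 − (-8)) = 15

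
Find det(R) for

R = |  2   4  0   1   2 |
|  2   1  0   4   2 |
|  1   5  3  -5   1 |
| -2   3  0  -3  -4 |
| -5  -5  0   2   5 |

Expand along column 3 (it has 4 zeros):
  + (3) · M_33   where M_33 = det([2 4 1 2; 2 1 4 2; -2 3 -3 -4; -5 -5 2 5]) = -414
det = (+1)·(3)·(-414) = -1242

-1242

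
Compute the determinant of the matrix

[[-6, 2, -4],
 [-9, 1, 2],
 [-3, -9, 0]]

-456

Expand along row 3:
  + (-3) · |2 -4; 1 2| = (-3)·(4 − (-4)) = -24
  − (-9) · |-6 -4; -9 2| = −(-9)·(-12 − 36) = -432
Sum: (-24) + (-432) = -456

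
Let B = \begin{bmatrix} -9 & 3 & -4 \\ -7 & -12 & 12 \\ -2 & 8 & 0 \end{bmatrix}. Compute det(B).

det(B) = 1112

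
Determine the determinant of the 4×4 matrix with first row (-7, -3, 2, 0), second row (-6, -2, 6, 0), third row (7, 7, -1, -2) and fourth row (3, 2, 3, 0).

12

Expand along column 4 (it has 3 zeros):
  − (-2) · M_34   where M_34 = det([-7 -3 2; -6 -2 6; 3 2 3]) = 6
det = (-1)·(-2)·(6) = 12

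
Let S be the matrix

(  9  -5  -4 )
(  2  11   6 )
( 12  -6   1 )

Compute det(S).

|S| = 649

Expand along column 1:
  + 9 · |11 6; -6 1| = 9·(11 − (-36)) = 423
  − 2 · |-5 -4; -6 1| = −2·(-5 − 24) = 58
  + 12 · |-5 -4; 11 6| = 12·(-30 − (-44)) = 168
Sum: (423) + (58) + (168) = 649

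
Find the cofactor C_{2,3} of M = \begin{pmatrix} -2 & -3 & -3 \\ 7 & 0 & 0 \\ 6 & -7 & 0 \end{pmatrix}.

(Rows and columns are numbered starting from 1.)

The cofactor is -32.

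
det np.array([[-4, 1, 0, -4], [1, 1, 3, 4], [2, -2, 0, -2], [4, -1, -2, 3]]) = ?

The determinant is 22.

Expand along column 3 (it has 2 zeros):
  − (3) · M_23   where M_23 = det([-4 1 -4; 2 -2 -2; 4 -1 3]) = -6
  − (-2) · M_43   where M_43 = det([-4 1 -4; 1 1 4; 2 -2 -2]) = 2
det = (-1)·(3)·(-6) + (-1)·(-2)·(2) = 22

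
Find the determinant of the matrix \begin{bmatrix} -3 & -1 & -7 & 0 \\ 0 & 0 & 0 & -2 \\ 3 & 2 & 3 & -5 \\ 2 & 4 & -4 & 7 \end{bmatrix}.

Expand along row 2 (it has 3 zeros):
  + (-2) · M_24   where M_24 = det([-3 -1 -7; 3 2 3; 2 4 -4]) = -14
det = (+1)·(-2)·(-14) = 28

28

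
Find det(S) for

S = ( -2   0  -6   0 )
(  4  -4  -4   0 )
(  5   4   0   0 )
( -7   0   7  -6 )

Expand along column 4 (it has 3 zeros):
  + (-6) · M_44   where M_44 = det([-2 0 -6; 4 -4 -4; 5 4 0]) = -248
det = (+1)·(-6)·(-248) = 1488

1488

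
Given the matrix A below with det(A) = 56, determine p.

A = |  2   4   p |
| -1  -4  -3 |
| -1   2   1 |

-6

Expanding along the column containing p, det(A) is linear in p: det(A) = (-6)·p + (20).
Set (-6)·p + (20) = 56  ⇒  (-6)·p = 36  ⇒  p = -6.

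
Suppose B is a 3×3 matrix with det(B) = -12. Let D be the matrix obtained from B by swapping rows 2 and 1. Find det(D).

12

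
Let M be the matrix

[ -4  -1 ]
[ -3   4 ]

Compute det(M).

The determinant is -19.

det(M) = (-4)·4 − (-1)·(-3) = -16 − 3 = -19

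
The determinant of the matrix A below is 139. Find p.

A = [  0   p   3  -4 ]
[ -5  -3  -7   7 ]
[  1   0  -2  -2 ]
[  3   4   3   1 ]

p = -3

Expanding along the column containing p, det(A) is linear in p: det(A) = (-92)·p + (-137).
Set (-92)·p + (-137) = 139  ⇒  (-92)·p = 276  ⇒  p = -3.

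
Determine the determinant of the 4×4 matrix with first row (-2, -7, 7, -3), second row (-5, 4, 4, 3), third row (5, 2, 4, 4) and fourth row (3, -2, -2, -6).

Expand along row 1:
  + (-2) · M_11   where M_11 = det([4 4 3; 2 4 4; -2 -2 -6]) = -36
  − (-7) · M_12   where M_12 = det([-5 4 3; 5 4 4; 3 -2 -6]) = 182
  + (7) · M_13   where M_13 = det([-5 4 3; 5 2 4; 3 -2 -6]) = 140
  − (-3) · M_14   where M_14 = det([-5 4 4; 5 2 4; 3 -2 -2]) = 4
det = (+1)·(-2)·(-36) + (-1)·(-7)·(182) + (+1)·(7)·(140) + (-1)·(-3)·(4) = 2338

2338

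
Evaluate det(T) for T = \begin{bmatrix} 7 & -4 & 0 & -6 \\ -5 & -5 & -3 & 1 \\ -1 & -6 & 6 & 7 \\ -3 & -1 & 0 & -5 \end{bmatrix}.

Expand along column 3 (it has 2 zeros):
  − (-3) · M_23   where M_23 = det([7 -4 -6; -1 -6 7; -3 -1 -5]) = 465
  + (6) · M_33   where M_33 = det([7 -4 -6; -5 -5 1; -3 -1 -5]) = 354
det = (-1)·(-3)·(465) + (+1)·(6)·(354) = 3519

|T| = 3519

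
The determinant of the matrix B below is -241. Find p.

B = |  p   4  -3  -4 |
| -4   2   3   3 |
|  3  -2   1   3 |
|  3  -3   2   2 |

p = 5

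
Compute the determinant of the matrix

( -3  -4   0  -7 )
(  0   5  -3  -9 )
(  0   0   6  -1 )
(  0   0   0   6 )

-540

The matrix is upper triangular, so the determinant is the product of the diagonal entries:
det = (-3) · (5) · (6) · (6) = -540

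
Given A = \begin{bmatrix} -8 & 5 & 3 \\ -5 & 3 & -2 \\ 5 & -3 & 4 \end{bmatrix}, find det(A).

The determinant is 2.

Expand along column 1:
  + (-8) · |3 -2; -3 4| = (-8)·(12 − 6) = -48
  − (-5) · |5 3; -3 4| = −(-5)·(20 − (-9)) = 145
  + 5 · |5 3; 3 -2| = 5·(-10 − 9) = -95
Sum: (-48) + (145) + (-95) = 2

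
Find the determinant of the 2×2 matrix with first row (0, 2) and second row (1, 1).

det = 0·1 − 2·1 = 0 − 2 = -2

The determinant is -2.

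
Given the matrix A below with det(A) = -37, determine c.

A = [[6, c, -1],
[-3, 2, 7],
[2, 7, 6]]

Expanding along the column containing c, det(A) is linear in c: det(A) = (32)·c + (-197).
Set (32)·c + (-197) = -37  ⇒  (32)·c = 160  ⇒  c = 5.

5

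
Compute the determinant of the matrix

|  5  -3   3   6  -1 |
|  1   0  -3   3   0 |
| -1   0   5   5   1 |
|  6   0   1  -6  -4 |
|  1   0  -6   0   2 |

Expand along column 2 (it has 4 zeros):
  − (-3) · M_12   where M_12 = det([1 -3 3 0; -1 5 5 1; 6 1 -6 -4; 1 -6 0 2]) = -457
det = (-1)·(-3)·(-457) = -1371

-1371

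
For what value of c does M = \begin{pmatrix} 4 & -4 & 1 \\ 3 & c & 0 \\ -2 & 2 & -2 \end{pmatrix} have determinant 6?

-4

Expanding along the row containing c, det(M) is linear in c: det(M) = (-6)·c + (-18).
Set (-6)·c + (-18) = 6  ⇒  (-6)·c = 24  ⇒  c = -4.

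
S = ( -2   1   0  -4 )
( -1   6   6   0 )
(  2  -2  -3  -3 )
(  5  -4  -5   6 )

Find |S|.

Expand along row 1 (it has 1 zero):
  + (-2) · M_11   where M_11 = det([6 6 0; -2 -3 -3; -4 -5 6]) = -54
  − (1) · M_12   where M_12 = det([-1 6 0; 2 -3 -3; 5 -5 6]) = -129
  − (-4) · M_14   where M_14 = det([-1 6 6; 2 -2 -3; 5 -4 -5]) = -16
det = (+1)·(-2)·(-54) + (-1)·(1)·(-129) + (-1)·(-4)·(-16) = 173

det(S) = 173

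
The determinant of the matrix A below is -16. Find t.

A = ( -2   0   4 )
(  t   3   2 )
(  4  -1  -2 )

t = -6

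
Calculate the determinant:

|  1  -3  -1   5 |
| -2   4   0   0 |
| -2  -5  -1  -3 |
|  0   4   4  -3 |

Expand along row 2 (it has 2 zeros):
  − (-2) · M_21   where M_21 = det([-3 -1 5; -5 -1 -3; 4 4 -3]) = -98
  + (4) · M_22   where M_22 = det([1 -1 5; -2 -1 -3; 0 4 -3]) = -19
det = (-1)·(-2)·(-98) + (+1)·(4)·(-19) = -272

The determinant is -272.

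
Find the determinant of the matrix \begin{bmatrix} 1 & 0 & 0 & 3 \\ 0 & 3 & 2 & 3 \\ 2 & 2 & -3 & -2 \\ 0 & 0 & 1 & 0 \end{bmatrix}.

30

Expand along row 4 (it has 3 zeros):
  − (1) · M_43   where M_43 = det([1 0 3; 0 3 3; 2 2 -2]) = -30
det = (-1)·(1)·(-30) = 30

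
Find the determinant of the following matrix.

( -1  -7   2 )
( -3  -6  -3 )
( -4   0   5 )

-207

Expand along row 3:
  + (-4) · |-7 2; -6 -3| = (-4)·(21 − (-12)) = -132
  + 5 · |-1 -7; -3 -6| = 5·(6 − 21) = -75
Sum: (-132) + (-75) = -207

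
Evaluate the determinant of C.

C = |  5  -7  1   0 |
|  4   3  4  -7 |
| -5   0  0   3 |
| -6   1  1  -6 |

The determinant is -1289.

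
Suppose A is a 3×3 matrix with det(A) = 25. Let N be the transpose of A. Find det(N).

25

det(Aᵀ) = det(A).
det(N) = (1)·(25) = 25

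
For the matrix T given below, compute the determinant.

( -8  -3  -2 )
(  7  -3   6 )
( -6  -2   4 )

|T| = 256

Expand along row 1:
  + (-8) · |-3 6; -2 4| = (-8)·(-12 − (-12)) = 0
  − (-3) · |7 6; -6 4| = −(-3)·(28 − (-36)) = 192
  + (-2) · |7 -3; -6 -2| = (-2)·(-14 − 18) = 64
Sum: (0) + (192) + (64) = 256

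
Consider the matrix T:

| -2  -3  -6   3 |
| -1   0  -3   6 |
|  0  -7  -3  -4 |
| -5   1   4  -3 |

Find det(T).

Expand along row 2 (it has 1 zero):
  − (-1) · M_21   where M_21 = det([-3 -6 3; -7 -3 -4; 1 4 -3]) = 0
  − (-3) · M_23   where M_23 = det([-2 -3 3; 0 -7 -4; -5 1 -3]) = -215
  + (6) · M_24   where M_24 = det([-2 -3 -6; 0 -7 -3; -5 1 4]) = 215
det = (-1)·(-1)·(0) + (-1)·(-3)·(-215) + (+1)·(6)·(215) = 645

645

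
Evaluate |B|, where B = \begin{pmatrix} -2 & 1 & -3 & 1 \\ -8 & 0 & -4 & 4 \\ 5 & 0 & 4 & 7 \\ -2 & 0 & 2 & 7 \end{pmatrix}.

Expand along column 2 (it has 3 zeros):
  − (1) · M_12   where M_12 = det([-8 -4 4; 5 4 7; -2 2 7]) = 156
det = (-1)·(1)·(156) = -156

The determinant is -156.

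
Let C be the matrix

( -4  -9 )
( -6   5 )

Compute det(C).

det(C) = (-4)·5 − (-9)·(-6) = -20 − 54 = -74

The determinant is -74.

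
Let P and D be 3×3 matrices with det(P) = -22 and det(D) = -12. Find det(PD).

|PD| = 264

det(PD) = det(P)·det(D) = (-22)·(-12) = 264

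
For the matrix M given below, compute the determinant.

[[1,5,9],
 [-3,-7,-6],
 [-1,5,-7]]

Expand along row 1:
  + 1 · |-7 -6; 5 -7| = 1·(49 − (-30)) = 79
  − 5 · |-3 -6; -1 -7| = −5·(21 − 6) = -75
  + 9 · |-3 -7; -1 5| = 9·(-15 − 7) = -198
Sum: (79) + (-75) + (-198) = -194

|M| = -194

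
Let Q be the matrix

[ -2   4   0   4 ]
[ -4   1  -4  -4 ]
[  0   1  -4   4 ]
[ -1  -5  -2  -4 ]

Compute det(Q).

Expand along row 1 (it has 1 zero):
  + (-2) · M_11   where M_11 = det([1 -4 -4; 1 -4 4; -5 -2 -4]) = 176
  − (4) · M_12   where M_12 = det([-4 -4 -4; 0 -4 4; -1 -2 -4]) = -64
  − (4) · M_14   where M_14 = det([-4 1 -4; 0 1 -4; -1 -5 -2]) = 88
det = (+1)·(-2)·(176) + (-1)·(4)·(-64) + (-1)·(4)·(88) = -448

The determinant is -448.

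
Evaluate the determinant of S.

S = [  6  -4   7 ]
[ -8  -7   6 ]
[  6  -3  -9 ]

Expand along row 1:
  + 6 · |-7 6; -3 -9| = 6·(63 − (-18)) = 486
  − (-4) · |-8 6; 6 -9| = −(-4)·(72 − 36) = 144
  + 7 · |-8 -7; 6 -3| = 7·(24 − (-42)) = 462
Sum: (486) + (144) + (462) = 1092

det(S) = 1092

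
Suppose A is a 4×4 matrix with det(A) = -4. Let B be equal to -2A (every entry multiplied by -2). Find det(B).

|B| = -64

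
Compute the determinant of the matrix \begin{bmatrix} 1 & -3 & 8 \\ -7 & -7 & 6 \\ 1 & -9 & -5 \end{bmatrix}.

Expand along row 1:
  + 1 · |-7 6; -9 -5| = 1·(35 − (-54)) = 89
  − (-3) · |-7 6; 1 -5| = −(-3)·(35 − 6) = 87
  + 8 · |-7 -7; 1 -9| = 8·(63 − (-7)) = 560
Sum: (89) + (87) + (560) = 736

The determinant is 736.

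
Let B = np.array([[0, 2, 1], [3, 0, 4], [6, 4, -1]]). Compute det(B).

Expand along row 1:
  − 2 · |3 4; 6 -1| = −2·(-3 − 24) = 54
  + 1 · |3 0; 6 4| = 1·(12 − 0) = 12
Sum: (54) + (12) = 66

The determinant is 66.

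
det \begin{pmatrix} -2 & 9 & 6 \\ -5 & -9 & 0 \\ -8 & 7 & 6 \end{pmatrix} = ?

Expand along column 3:
  + 6 · |-5 -9; -8 7| = 6·(-35 − 72) = -642
  + 6 · |-2 9; -5 -9| = 6·(18 − (-45)) = 378
Sum: (-642) + (378) = -264

-264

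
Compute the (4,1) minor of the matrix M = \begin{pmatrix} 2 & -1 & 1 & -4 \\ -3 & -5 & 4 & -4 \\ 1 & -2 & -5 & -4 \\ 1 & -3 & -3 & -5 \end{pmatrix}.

-108

Delete row 4 and column 1; the remaining 3×3 submatrix is [-1 1 -4; -5 4 -4; -2 -5 -4].
Its determinant is -108.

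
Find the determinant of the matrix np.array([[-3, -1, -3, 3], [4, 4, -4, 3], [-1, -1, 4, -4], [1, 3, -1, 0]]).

The determinant is -12.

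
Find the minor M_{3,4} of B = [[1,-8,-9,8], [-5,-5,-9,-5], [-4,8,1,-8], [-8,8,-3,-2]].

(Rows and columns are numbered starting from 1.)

The minor is 351.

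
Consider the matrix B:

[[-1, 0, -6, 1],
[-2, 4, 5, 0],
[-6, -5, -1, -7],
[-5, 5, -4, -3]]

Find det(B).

943

Expand along row 1 (it has 1 zero):
  + (-1) · M_11   where M_11 = det([4 5 0; -5 -1 -7; 5 -4 -3]) = -350
  + (-6) · M_13   where M_13 = det([-2 4 0; -6 -5 -7; -5 5 -3]) = -32
  − (1) · M_14   where M_14 = det([-2 4 5; -6 -5 -1; -5 5 -4]) = -401
det = (+1)·(-1)·(-350) + (+1)·(-6)·(-32) + (-1)·(1)·(-401) = 943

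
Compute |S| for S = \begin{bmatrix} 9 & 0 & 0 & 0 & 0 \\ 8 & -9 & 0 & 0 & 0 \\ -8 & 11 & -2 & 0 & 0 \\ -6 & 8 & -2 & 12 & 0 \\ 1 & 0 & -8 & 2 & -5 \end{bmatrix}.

S is lower triangular, so det(S) is the product of the diagonal entries:
det = (9) · (-9) · (-2) · (12) · (-5) = -9720

det(S) = -9720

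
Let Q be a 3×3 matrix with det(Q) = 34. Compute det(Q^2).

det(Q^2) = (det Q)^2 = (34)^2 = 1156

The determinant is 1156.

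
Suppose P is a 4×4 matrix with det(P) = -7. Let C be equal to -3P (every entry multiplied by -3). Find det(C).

The determinant is -567.

For a 4×4 matrix, det(-3P) = (-3)^4·det(P) = 81·det(P).
det(C) = (81)·(-7) = -567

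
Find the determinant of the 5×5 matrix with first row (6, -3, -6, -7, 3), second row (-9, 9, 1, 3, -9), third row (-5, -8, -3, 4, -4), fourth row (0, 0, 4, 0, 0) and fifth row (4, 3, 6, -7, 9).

The determinant is 17280.

Expand along row 4 (it has 4 zeros):
  − (4) · M_43   where M_43 = det([6 -3 -7 3; -9 9 3 -9; -5 -8 4 -4; 4 3 -7 9]) = -4320
det = (-1)·(4)·(-4320) = 17280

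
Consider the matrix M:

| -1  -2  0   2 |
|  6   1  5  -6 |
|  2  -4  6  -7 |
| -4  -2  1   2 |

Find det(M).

231

Expand along row 1 (it has 1 zero):
  + (-1) · M_11   where M_11 = det([1 5 -6; -4 6 -7; -2 1 2]) = 81
  − (-2) · M_12   where M_12 = det([6 5 -6; 2 6 -7; -4 1 2]) = 78
  − (2) · M_14   where M_14 = det([6 1 5; 2 -4 6; -4 -2 1]) = -78
det = (+1)·(-1)·(81) + (-1)·(-2)·(78) + (-1)·(2)·(-78) = 231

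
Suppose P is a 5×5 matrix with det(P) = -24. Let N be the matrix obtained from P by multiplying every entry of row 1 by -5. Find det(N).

120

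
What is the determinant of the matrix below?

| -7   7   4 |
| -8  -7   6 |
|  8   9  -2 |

The determinant is 440.

Expand along column 1:
  + (-7) · |-7 6; 9 -2| = (-7)·(14 − 54) = 280
  − (-8) · |7 4; 9 -2| = −(-8)·(-14 − 36) = -400
  + 8 · |7 4; -7 6| = 8·(42 − (-28)) = 560
Sum: (280) + (-400) + (560) = 440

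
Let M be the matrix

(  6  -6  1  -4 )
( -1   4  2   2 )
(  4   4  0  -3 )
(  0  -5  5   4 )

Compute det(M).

|M| = -119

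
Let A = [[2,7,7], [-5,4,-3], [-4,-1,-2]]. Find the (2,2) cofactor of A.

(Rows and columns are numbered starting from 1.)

Delete row 2 and column 2; the remaining 2×2 submatrix is [2 7; -4 -2].
Its determinant is 2·(-2) − 7·(-4) = 24.
The cofactor carries sign (−1)^(2+2) = +1, so C_{2,2} = +(24) = 24.

24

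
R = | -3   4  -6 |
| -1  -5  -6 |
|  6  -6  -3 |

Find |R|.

The determinant is -309.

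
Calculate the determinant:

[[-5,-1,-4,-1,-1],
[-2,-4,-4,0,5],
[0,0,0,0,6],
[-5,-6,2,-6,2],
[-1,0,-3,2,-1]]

840

Expand along row 3 (it has 4 zeros):
  + (6) · M_35   where M_35 = det([-5 -1 -4 -1; -2 -4 -4 0; -5 -6 2 -6; -1 0 -3 2]) = 140
det = (+1)·(6)·(140) = 840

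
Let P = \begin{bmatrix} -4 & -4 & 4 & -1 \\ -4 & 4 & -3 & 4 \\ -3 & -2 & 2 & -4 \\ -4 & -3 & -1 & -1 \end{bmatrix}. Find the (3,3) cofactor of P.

The cofactor is 20.

Delete row 3 and column 3; the remaining 3×3 submatrix is [-4 -4 -1; -4 4 4; -4 -3 -1].
Its determinant is 20.
The cofactor carries sign (−1)^(3+3) = +1, so C_{3,3} = +(20) = 20.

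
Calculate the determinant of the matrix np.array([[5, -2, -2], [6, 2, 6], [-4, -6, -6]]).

152

Expand along column 1:
  + 5 · |2 6; -6 -6| = 5·(-12 − (-36)) = 120
  − 6 · |-2 -2; -6 -6| = −6·(12 − 12) = 0
  + (-4) · |-2 -2; 2 6| = (-4)·(-12 − (-4)) = 32
Sum: (120) + (0) + (32) = 152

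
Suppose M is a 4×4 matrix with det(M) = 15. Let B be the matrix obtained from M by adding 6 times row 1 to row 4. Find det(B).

|B| = 15

Adding a multiple of one row to another leaves the determinant unchanged.
det(B) = (1)·(15) = 15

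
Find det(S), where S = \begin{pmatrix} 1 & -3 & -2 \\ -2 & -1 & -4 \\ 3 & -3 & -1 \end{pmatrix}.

|S| = 13

Expand along row 1:
  + 1 · |-1 -4; -3 -1| = 1·(1 − 12) = -11
  − (-3) · |-2 -4; 3 -1| = −(-3)·(2 − (-12)) = 42
  + (-2) · |-2 -1; 3 -3| = (-2)·(6 − (-3)) = -18
Sum: (-11) + (42) + (-18) = 13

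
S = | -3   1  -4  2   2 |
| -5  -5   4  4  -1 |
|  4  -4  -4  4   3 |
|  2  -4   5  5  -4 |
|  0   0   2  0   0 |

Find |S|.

-1904

Expand along row 5 (it has 4 zeros):
  + (2) · M_53   where M_53 = det([-3 1 2 2; -5 -5 4 -1; 4 -4 4 3; 2 -4 5 -4]) = -952
det = (+1)·(2)·(-952) = -1904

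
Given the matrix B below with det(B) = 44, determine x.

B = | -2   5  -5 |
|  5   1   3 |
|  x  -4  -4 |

Expanding along the row containing x, det(B) is linear in x: det(B) = (20)·x + (184).
Set (20)·x + (184) = 44  ⇒  (20)·x = -140  ⇒  x = -7.

-7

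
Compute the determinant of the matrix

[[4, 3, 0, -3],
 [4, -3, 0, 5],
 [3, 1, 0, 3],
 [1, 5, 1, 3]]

Expand along column 3 (it has 3 zeros):
  − (1) · M_43   where M_43 = det([4 3 -3; 4 -3 5; 3 1 3]) = -86
det = (-1)·(1)·(-86) = 86

The determinant is 86.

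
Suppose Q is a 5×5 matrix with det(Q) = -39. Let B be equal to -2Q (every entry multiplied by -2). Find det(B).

1248

For a 5×5 matrix, det(-2Q) = (-2)^5·det(Q) = -32·det(Q).
det(B) = (-32)·(-39) = 1248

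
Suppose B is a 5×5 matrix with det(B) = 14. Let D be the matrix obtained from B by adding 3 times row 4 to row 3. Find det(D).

14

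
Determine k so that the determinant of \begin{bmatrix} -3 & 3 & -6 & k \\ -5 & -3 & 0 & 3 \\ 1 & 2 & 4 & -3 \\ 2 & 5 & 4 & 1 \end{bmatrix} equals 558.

7

Expanding along the column containing k, det(B) is linear in k: det(B) = (-48)·k + (894).
Set (-48)·k + (894) = 558  ⇒  (-48)·k = -336  ⇒  k = 7.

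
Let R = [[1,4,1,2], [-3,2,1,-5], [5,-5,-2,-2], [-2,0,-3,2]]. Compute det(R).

Expand along row 4 (it has 1 zero):
  − (-2) · M_41   where M_41 = det([4 1 2; 2 1 -5; -5 -2 -2]) = -17
  − (-3) · M_43   where M_43 = det([1 4 2; -3 2 -5; 5 -5 -2]) = -143
  + (2) · M_44   where M_44 = det([1 4 1; -3 2 1; 5 -5 -2]) = 2
det = (-1)·(-2)·(-17) + (-1)·(-3)·(-143) + (+1)·(2)·(2) = -459

The determinant is -459.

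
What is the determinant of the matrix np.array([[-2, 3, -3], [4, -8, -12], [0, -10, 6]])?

384

Expand along row 3:
  − (-10) · |-2 -3; 4 -12| = −(-10)·(24 − (-12)) = 360
  + 6 · |-2 3; 4 -8| = 6·(16 − 12) = 24
Sum: (360) + (24) = 384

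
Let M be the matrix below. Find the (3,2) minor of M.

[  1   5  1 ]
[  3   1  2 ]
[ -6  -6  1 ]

Delete row 3 and column 2; the remaining 2×2 submatrix is [1 1; 3 2].
Its determinant is 1·2 − 1·3 = -1.

-1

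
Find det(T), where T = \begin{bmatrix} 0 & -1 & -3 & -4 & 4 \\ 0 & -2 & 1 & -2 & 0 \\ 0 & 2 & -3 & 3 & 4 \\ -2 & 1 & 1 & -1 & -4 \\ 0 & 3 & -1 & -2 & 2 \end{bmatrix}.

Expand along column 1 (it has 4 zeros):
  − (-2) · M_41   where M_41 = det([-1 -3 -4 4; -2 1 -2 0; 2 -3 3 4; 3 -1 -2 2]) = -114
det = (-1)·(-2)·(-114) = -228

det(T) = -228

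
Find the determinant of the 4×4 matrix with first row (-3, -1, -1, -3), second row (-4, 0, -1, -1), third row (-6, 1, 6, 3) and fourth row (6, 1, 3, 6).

-54

Expand along row 2 (it has 1 zero):
  − (-4) · M_21   where M_21 = det([-1 -1 -3; 1 6 3; 1 3 6]) = -15
  − (-1) · M_23   where M_23 = det([-3 -1 -3; -6 1 3; 6 1 6]) = -27
  + (-1) · M_24   where M_24 = det([-3 -1 -1; -6 1 6; 6 1 3]) = -33
det = (-1)·(-4)·(-15) + (-1)·(-1)·(-27) + (+1)·(-1)·(-33) = -54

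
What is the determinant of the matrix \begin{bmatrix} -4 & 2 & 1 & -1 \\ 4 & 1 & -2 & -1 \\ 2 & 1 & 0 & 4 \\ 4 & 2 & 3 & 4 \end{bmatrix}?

Expand along row 3 (it has 1 zero):
  + (2) · M_31   where M_31 = det([2 1 -1; 1 -2 -1; 2 3 4]) = -23
  − (1) · M_32   where M_32 = det([-4 1 -1; 4 -2 -1; 4 3 4]) = -20
  − (4) · M_34   where M_34 = det([-4 2 1; 4 1 -2; 4 2 3]) = -64
det = (+1)·(2)·(-23) + (-1)·(1)·(-20) + (-1)·(4)·(-64) = 230

The determinant is 230.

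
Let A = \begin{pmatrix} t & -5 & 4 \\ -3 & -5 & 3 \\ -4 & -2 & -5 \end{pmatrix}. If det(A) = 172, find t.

3

Expanding along the column containing t, det(A) is linear in t: det(A) = (31)·t + (79).
Set (31)·t + (79) = 172  ⇒  (31)·t = 93  ⇒  t = 3.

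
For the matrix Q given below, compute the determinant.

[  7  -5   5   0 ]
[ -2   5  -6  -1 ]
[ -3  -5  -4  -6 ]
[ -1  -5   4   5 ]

Expand along row 1 (it has 1 zero):
  + (7) · M_11   where M_11 = det([5 -6 -1; -5 -4 -6; -5 4 5]) = -270
  − (-5) · M_12   where M_12 = det([-2 -6 -1; -3 -4 -6; -1 4 5]) = -118
  + (5) · M_13   where M_13 = det([-2 5 -1; -3 -5 -6; -1 -5 5]) = 205
det = (+1)·(7)·(-270) + (-1)·(-5)·(-118) + (+1)·(5)·(205) = -1455

The determinant is -1455.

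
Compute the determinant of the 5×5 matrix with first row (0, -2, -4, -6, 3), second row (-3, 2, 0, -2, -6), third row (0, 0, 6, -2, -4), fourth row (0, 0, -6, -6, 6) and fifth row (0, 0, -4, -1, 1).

The matrix is block upper-triangular with a 2×2 block and a 3×3 block on the diagonal, so its determinant equals the product of the determinants of the diagonal blocks.
det of the 2×2 block = -6
det of the 3×3 block = 108
det = (-6)·(108) = -648

-648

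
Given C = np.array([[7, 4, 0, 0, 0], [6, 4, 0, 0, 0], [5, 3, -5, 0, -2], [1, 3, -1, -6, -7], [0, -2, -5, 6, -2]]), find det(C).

-792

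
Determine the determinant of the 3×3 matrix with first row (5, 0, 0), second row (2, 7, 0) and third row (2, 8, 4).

The matrix is lower triangular, so the determinant is the product of the diagonal entries:
det = (5) · (7) · (4) = 140

The determinant is 140.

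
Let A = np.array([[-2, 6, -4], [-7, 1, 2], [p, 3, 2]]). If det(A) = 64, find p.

p = -7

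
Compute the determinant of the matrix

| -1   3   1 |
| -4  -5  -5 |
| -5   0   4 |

118

Expand along column 2:
  − 3 · |-4 -5; -5 4| = −3·(-16 − 25) = 123
  + (-5) · |-1 1; -5 4| = (-5)·(-4 − (-5)) = -5
Sum: (123) + (-5) = 118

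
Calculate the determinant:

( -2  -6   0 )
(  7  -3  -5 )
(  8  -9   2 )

426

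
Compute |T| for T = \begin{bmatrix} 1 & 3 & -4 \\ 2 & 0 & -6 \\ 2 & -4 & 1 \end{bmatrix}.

-34

Expand along row 2:
  − 2 · |3 -4; -4 1| = −2·(3 − 16) = 26
  − (-6) · |1 3; 2 -4| = −(-6)·(-4 − 6) = -60
Sum: (26) + (-60) = -34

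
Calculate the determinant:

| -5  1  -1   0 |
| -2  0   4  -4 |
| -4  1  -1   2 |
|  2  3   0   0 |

-136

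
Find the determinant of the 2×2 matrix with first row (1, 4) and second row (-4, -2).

det = 1·(-2) − 4·(-4) = -2 − (-16) = 14

14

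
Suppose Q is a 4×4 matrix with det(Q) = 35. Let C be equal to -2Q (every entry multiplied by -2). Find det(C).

560

For a 4×4 matrix, det(-2Q) = (-2)^4·det(Q) = 16·det(Q).
det(C) = (16)·(35) = 560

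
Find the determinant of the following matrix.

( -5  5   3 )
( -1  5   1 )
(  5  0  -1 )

The determinant is -30.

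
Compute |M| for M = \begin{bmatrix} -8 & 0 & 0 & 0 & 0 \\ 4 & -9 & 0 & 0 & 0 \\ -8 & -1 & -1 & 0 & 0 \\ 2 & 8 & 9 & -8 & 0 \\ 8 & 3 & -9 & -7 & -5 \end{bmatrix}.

|M| = -2880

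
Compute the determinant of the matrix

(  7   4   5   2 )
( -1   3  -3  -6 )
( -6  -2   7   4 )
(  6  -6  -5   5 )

-535

Expand along row 1:
  + (7) · M_11   where M_11 = det([3 -3 -6; -2 7 4; -6 -5 5]) = -105
  − (4) · M_12   where M_12 = det([-1 -3 -6; -6 7 4; 6 -5 5]) = -145
  + (5) · M_13   where M_13 = det([-1 3 -6; -6 -2 4; 6 -6 5]) = -140
  − (2) · M_14   where M_14 = det([-1 3 -3; -6 -2 7; 6 -6 -5]) = -160
det = (+1)·(7)·(-105) + (-1)·(4)·(-145) + (+1)·(5)·(-140) + (-1)·(2)·(-160) = -535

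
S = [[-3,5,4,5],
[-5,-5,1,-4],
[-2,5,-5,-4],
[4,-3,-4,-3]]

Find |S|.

Expand along row 1:
  + (-3) · M_11   where M_11 = det([-5 1 -4; 5 -5 -4; -3 -4 -3]) = 172
  − (5) · M_12   where M_12 = det([-5 1 -4; -2 -5 -4; 4 -4 -3]) = -129
  + (4) · M_13   where M_13 = det([-5 -5 -4; -2 5 -4; 4 -3 -3]) = 301
  − (5) · M_14   where M_14 = det([-5 -5 1; -2 5 -5; 4 -3 -4]) = 301
det = (+1)·(-3)·(172) + (-1)·(5)·(-129) + (+1)·(4)·(301) + (-1)·(5)·(301) = -172

det(S) = -172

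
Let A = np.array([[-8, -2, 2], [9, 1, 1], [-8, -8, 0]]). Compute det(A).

Expand along column 3:
  + 2 · |9 1; -8 -8| = 2·(-72 − (-8)) = -128
  − 1 · |-8 -2; -8 -8| = −1·(64 − 16) = -48
Sum: (-128) + (-48) = -176

-176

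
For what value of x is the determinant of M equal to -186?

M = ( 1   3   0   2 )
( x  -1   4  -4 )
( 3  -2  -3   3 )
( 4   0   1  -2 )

9

Expanding along the column containing x, det(M) is linear in x: det(M) = (-5)·x + (-141).
Set (-5)·x + (-141) = -186  ⇒  (-5)·x = -45  ⇒  x = 9.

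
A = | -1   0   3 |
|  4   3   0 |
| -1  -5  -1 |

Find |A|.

-48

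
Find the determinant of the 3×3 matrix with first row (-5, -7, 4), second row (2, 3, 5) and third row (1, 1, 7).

The determinant is -21.

Expand along row 1:
  + (-5) · |3 5; 1 7| = (-5)·(21 − 5) = -80
  − (-7) · |2 5; 1 7| = −(-7)·(14 − 5) = 63
  + 4 · |2 3; 1 1| = 4·(2 − 3) = -4
Sum: (-80) + (63) + (-4) = -21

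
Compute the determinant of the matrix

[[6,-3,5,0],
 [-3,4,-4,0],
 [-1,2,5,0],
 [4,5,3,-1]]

Expand along column 4 (it has 3 zeros):
  + (-1) · M_44   where M_44 = det([6 -3 5; -3 4 -4; -1 2 5]) = 101
det = (+1)·(-1)·(101) = -101

-101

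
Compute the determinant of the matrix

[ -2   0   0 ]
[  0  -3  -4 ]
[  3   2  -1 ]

Expand along row 1:
  + (-2) · |-3 -4; 2 -1| = (-2)·(3 − (-8)) = -22

-22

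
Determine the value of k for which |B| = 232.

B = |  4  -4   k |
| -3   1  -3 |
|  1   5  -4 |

Expanding along the column containing k, det(B) is linear in k: det(B) = (-16)·k + (104).
Set (-16)·k + (104) = 232  ⇒  (-16)·k = 128  ⇒  k = -8.

-8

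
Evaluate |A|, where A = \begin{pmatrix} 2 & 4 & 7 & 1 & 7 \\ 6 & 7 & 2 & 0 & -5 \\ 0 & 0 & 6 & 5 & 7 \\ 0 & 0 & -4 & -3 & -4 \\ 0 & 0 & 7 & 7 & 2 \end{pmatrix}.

A is block upper-triangular with a 2×2 block and a 3×3 block on the diagonal, so its determinant equals the product of the determinants of the diagonal blocks.
det of the 2×2 block = -10
det of the 3×3 block = -17
det = (-10)·(-17) = 170

|A| = 170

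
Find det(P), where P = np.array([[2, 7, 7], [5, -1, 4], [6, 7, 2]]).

325

Expand along row 1:
  + 2 · |-1 4; 7 2| = 2·(-2 − 28) = -60
  − 7 · |5 4; 6 2| = −7·(10 − 24) = 98
  + 7 · |5 -1; 6 7| = 7·(35 − (-6)) = 287
Sum: (-60) + (98) + (287) = 325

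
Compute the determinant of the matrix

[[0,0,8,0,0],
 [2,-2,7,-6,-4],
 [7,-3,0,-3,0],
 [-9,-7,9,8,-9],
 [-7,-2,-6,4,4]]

Expand along row 1 (it has 4 zeros):
  + (8) · M_13   where M_13 = det([2 -2 -6 -4; 7 -3 -3 0; -9 -7 8 -9; -7 -2 4 4]) = 3664
det = (+1)·(8)·(3664) = 29312

The determinant is 29312.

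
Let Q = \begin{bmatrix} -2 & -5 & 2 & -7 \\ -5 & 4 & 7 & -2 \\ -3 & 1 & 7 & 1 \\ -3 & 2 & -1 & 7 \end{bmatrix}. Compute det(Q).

det(Q) = -1438

Expand along row 1:
  + (-2) · M_11   where M_11 = det([4 7 -2; 1 7 1; 2 -1 7]) = 195
  − (-5) · M_12   where M_12 = det([-5 7 -2; -3 7 1; -3 -1 7]) = -172
  + (2) · M_13   where M_13 = det([-5 4 -2; -3 1 1; -3 2 7]) = 53
  − (-7) · M_14   where M_14 = det([-5 4 7; -3 1 7; -3 2 -1]) = -42
det = (+1)·(-2)·(195) + (-1)·(-5)·(-172) + (+1)·(2)·(53) + (-1)·(-7)·(-42) = -1438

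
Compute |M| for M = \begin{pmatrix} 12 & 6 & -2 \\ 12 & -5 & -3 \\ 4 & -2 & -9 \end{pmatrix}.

|M| = 1052

Expand along row 1:
  + 12 · |-5 -3; -2 -9| = 12·(45 − 6) = 468
  − 6 · |12 -3; 4 -9| = −6·(-108 − (-12)) = 576
  + (-2) · |12 -5; 4 -2| = (-2)·(-24 − (-20)) = 8
Sum: (468) + (576) + (8) = 1052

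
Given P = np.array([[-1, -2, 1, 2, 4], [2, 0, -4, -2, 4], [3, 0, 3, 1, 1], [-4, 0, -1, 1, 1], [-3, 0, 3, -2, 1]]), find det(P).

|P| = 720

Expand along column 2 (it has 4 zeros):
  − (-2) · M_12   where M_12 = det([2 -4 -2 4; 3 3 1 1; -4 -1 1 1; -3 3 -2 1]) = 360
det = (-1)·(-2)·(360) = 720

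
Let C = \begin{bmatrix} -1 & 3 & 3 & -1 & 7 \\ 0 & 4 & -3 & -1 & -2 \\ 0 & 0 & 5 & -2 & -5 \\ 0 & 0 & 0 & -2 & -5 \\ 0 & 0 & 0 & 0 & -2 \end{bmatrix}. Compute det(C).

C is upper triangular, so det(C) is the product of the diagonal entries:
det = (-1) · (4) · (5) · (-2) · (-2) = -80

-80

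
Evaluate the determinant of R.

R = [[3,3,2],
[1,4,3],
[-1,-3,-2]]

|R| = 2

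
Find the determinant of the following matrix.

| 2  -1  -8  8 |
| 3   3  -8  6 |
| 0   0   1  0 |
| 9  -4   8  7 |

The determinant is -255.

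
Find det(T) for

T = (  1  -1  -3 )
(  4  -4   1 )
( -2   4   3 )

Expand along row 1:
  + 1 · |-4 1; 4 3| = 1·(-12 − 4) = -16
  − (-1) · |4 1; -2 3| = −(-1)·(12 − (-2)) = 14
  + (-3) · |4 -4; -2 4| = (-3)·(16 − 8) = -24
Sum: (-16) + (14) + (-24) = -26

det(T) = -26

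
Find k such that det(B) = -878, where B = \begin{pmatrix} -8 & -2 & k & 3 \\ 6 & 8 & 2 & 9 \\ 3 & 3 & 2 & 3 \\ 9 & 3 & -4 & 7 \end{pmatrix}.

k = 5

Expanding along the row containing k, det(B) is linear in k: det(B) = (-42)·k + (-668).
Set (-42)·k + (-668) = -878  ⇒  (-42)·k = -210  ⇒  k = 5.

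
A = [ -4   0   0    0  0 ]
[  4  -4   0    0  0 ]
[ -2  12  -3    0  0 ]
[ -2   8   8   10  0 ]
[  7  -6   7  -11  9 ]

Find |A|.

A is lower triangular, so det(A) is the product of the diagonal entries:
det = (-4) · (-4) · (-3) · (10) · (9) = -4320

det(A) = -4320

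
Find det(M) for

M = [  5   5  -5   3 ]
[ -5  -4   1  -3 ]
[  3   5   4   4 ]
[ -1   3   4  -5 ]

Expand along row 1:
  + (5) · M_11   where M_11 = det([-4 1 -3; 5 4 4; 3 4 -5]) = 157
  − (5) · M_12   where M_12 = det([-5 1 -3; 3 4 4; -1 4 -5]) = 143
  + (-5) · M_13   where M_13 = det([-5 -4 -3; 3 5 4; -1 3 -5]) = 99
  − (3) · M_14   where M_14 = det([-5 -4 1; 3 5 4; -1 3 4]) = 38
det = (+1)·(5)·(157) + (-1)·(5)·(143) + (+1)·(-5)·(99) + (-1)·(3)·(38) = -539

|M| = -539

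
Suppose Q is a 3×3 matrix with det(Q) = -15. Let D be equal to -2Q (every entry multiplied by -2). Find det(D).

For a 3×3 matrix, det(-2Q) = (-2)^3·det(Q) = -8·det(Q).
det(D) = (-8)·(-15) = 120

|D| = 120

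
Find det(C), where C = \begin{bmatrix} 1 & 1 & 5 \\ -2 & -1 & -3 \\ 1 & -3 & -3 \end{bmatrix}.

|C| = 20

Expand along row 1:
  + 1 · |-1 -3; -3 -3| = 1·(3 − 9) = -6
  − 1 · |-2 -3; 1 -3| = −1·(6 − (-3)) = -9
  + 5 · |-2 -1; 1 -3| = 5·(6 − (-1)) = 35
Sum: (-6) + (-9) + (35) = 20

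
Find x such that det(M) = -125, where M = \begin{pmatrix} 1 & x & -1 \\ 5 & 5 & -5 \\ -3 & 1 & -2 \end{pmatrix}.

Expanding along the row containing x, det(M) is linear in x: det(M) = (25)·x + (-25).
Set (25)·x + (-25) = -125  ⇒  (25)·x = -100  ⇒  x = -4.

-4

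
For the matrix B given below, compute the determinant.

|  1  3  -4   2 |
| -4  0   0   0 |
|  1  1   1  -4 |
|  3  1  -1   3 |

84

Expand along row 2 (it has 3 zeros):
  − (-4) · M_21   where M_21 = det([3 -4 2; 1 1 -4; 1 -1 3]) = 21
det = (-1)·(-4)·(21) = 84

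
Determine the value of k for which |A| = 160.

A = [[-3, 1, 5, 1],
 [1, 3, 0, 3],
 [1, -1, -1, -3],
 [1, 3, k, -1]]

Expanding along the column containing k, det(A) is linear in k: det(A) = (-20)·k + (40).
Set (-20)·k + (40) = 160  ⇒  (-20)·k = 120  ⇒  k = -6.

-6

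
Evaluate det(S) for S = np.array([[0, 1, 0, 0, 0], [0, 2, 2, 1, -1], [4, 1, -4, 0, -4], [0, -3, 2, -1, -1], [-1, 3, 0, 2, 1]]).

The determinant is 8.

Expand along row 1 (it has 4 zeros):
  − (1) · M_12   where M_12 = det([0 2 1 -1; 4 -4 0 -4; 0 2 -1 -1; -1 0 2 1]) = -8
det = (-1)·(1)·(-8) = 8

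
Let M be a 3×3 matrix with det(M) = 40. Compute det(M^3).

det(M^3) = (det M)^3 = (40)^3 = 64000

64000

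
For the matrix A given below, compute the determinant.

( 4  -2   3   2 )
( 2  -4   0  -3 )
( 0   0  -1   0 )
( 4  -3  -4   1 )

det(A) = 4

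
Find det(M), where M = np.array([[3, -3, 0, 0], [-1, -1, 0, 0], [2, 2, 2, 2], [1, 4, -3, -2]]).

The determinant is -12.

M is block lower-triangular with a 2×2 block and a 2×2 block on the diagonal, so its determinant equals the product of the determinants of the diagonal blocks.
det of the 2×2 block = -6
det of the 2×2 block = 2
det = (-6)·(2) = -12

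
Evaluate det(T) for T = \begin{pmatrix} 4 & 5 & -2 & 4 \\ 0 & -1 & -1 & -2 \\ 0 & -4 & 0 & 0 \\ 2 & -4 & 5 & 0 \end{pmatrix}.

|T| = 224

Expand along row 3 (it has 3 zeros):
  − (-4) · M_32   where M_32 = det([4 -2 4; 0 -1 -2; 2 5 0]) = 56
det = (-1)·(-4)·(56) = 224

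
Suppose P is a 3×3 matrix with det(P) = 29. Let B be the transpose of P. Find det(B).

det(Pᵀ) = det(P).
det(B) = (1)·(29) = 29

29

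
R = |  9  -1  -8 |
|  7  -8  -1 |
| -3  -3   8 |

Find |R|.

-190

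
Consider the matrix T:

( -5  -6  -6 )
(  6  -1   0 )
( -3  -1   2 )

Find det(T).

Expand along column 3:
  + (-6) · |6 -1; -3 -1| = (-6)·(-6 − 3) = 54
  + 2 · |-5 -6; 6 -1| = 2·(5 − (-36)) = 82
Sum: (54) + (82) = 136

136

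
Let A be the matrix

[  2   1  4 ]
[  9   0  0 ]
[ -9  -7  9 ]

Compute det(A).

The determinant is -333.

Expand along row 2:
  − 9 · |1 4; -7 9| = −9·(9 − (-28)) = -333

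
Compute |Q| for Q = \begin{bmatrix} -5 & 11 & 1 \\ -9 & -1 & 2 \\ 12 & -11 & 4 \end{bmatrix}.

681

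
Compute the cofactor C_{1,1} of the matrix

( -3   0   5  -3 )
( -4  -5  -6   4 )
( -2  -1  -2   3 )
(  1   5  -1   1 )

Delete row 1 and column 1; the remaining 3×3 submatrix is [-5 -6 4; -1 -2 3; 5 -1 1].
Its determinant is -57.
The cofactor carries sign (−1)^(1+1) = +1, so C_{1,1} = +(-57) = -57.

-57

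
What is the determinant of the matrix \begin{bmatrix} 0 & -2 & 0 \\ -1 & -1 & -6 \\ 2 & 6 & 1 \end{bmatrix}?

Expand along row 1:
  − (-2) · |-1 -6; 2 1| = −(-2)·(-1 − (-12)) = 22

22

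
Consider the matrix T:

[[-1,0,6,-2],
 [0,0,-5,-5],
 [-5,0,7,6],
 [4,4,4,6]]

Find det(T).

780

Expand along column 2 (it has 3 zeros):
  + (4) · M_42   where M_42 = det([-1 6 -2; 0 -5 -5; -5 7 6]) = 195
det = (+1)·(4)·(195) = 780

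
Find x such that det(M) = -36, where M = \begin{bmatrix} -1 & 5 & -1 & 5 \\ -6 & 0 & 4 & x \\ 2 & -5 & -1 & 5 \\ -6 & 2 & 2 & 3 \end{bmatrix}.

Expanding along the row containing x, det(M) is linear in x: det(M) = (44)·x + (360).
Set (44)·x + (360) = -36  ⇒  (44)·x = -396  ⇒  x = -9.

x = -9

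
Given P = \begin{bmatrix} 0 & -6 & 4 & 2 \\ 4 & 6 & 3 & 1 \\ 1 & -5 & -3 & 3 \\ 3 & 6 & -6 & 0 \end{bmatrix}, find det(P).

det(P) = 150

Expand along row 1 (it has 1 zero):
  − (-6) · M_12   where M_12 = det([4 3 1; 1 -3 3; 3 -6 0]) = 102
  + (4) · M_13   where M_13 = det([4 6 1; 1 -5 3; 3 6 0]) = 3
  − (2) · M_14   where M_14 = det([4 6 3; 1 -5 -3; 3 6 -6]) = 237
det = (-1)·(-6)·(102) + (+1)·(4)·(3) + (-1)·(2)·(237) = 150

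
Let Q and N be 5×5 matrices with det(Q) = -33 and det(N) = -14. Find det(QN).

det(QN) = det(Q)·det(N) = (-33)·(-14) = 462

462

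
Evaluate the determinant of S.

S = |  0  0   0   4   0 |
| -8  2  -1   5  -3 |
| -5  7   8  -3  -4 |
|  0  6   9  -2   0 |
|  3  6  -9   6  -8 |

|S| = 7956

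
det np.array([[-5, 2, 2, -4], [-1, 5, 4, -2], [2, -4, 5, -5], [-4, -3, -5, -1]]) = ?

322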